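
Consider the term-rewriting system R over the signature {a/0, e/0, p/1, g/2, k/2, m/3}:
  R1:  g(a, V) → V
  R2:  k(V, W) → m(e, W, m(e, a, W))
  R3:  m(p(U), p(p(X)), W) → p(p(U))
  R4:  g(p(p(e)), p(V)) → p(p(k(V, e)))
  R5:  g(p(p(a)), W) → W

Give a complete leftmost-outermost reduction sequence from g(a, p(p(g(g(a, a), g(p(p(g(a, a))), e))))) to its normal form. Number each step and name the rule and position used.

p(p(e))

1. g(a, p(p(g(g(a, a), g(p(p(g(a, a))), e)))))  →  p(p(g(g(a, a), g(p(p(g(a, a))), e))))   [R1 at ε]
2. p(p(g(g(a, a), g(p(p(g(a, a))), e))))  →  p(p(g(a, g(p(p(g(a, a))), e))))   [R1 at 1.1.1]
3. p(p(g(a, g(p(p(g(a, a))), e))))  →  p(p(g(p(p(g(a, a))), e)))   [R1 at 1.1]
4. p(p(g(p(p(g(a, a))), e)))  →  p(p(g(p(p(a)), e)))   [R1 at 1.1.1.1.1]
5. p(p(g(p(p(a)), e)))  →  p(p(e))   [R5 at 1.1]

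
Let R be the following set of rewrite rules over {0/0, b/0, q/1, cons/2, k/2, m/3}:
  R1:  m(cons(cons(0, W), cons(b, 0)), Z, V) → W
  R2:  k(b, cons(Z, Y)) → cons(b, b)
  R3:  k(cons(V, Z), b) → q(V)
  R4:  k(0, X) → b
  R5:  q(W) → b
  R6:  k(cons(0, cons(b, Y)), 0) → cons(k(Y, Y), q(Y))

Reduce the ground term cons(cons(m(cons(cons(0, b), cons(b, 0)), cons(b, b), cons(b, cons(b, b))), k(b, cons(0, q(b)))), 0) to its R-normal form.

cons(cons(b, cons(b, b)), 0)

1. cons(cons(m(cons(cons(0, b), cons(b, 0)), cons(b, b), cons(b, cons(b, b))), k(b, cons(0, q(b)))), 0)  →  cons(cons(b, k(b, cons(0, q(b)))), 0)   [R1 at 1.1]
2. cons(cons(b, k(b, cons(0, q(b)))), 0)  →  cons(cons(b, cons(b, b)), 0)   [R2 at 1.2]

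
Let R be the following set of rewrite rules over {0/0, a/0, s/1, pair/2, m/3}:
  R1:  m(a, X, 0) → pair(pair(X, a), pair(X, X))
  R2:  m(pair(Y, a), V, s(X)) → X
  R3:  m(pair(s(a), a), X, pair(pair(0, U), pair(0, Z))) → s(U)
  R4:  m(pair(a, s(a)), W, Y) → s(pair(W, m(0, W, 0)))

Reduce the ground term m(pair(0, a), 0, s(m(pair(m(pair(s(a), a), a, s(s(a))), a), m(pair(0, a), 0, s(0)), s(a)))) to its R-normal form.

a

1. m(pair(0, a), 0, s(m(pair(m(pair(s(a), a), a, s(s(a))), a), m(pair(0, a), 0, s(0)), s(a))))  →  m(pair(m(pair(s(a), a), a, s(s(a))), a), m(pair(0, a), 0, s(0)), s(a))   [R2 at ε]
2. m(pair(m(pair(s(a), a), a, s(s(a))), a), m(pair(0, a), 0, s(0)), s(a))  →  a   [R2 at ε]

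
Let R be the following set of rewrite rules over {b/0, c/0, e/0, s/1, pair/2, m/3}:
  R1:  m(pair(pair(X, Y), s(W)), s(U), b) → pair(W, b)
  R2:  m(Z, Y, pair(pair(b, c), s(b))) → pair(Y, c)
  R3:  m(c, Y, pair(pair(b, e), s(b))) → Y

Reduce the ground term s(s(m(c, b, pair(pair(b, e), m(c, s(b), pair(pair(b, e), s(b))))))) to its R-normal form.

s(s(b))

1. s(s(m(c, b, pair(pair(b, e), m(c, s(b), pair(pair(b, e), s(b)))))))  →  s(s(m(c, b, pair(pair(b, e), s(b)))))   [R3 at 1.1.3.2]
2. s(s(m(c, b, pair(pair(b, e), s(b)))))  →  s(s(b))   [R3 at 1.1]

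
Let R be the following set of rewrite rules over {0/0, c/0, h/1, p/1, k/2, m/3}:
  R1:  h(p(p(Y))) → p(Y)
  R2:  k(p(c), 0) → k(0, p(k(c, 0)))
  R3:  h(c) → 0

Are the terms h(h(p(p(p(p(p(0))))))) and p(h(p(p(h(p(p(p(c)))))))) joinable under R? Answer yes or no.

Reduce t₁ = h(h(p(p(p(p(p(0))))))):
1. h(h(p(p(p(p(p(0)))))))  →  h(p(p(p(p(0)))))   [R1 at 1]
2. h(p(p(p(p(0)))))  →  p(p(p(0)))   [R1 at ε]

Reduce t₂ = p(h(p(p(h(p(p(p(c)))))))):
1. p(h(p(p(h(p(p(p(c))))))))  →  p(p(h(p(p(p(c))))))   [R1 at 1]
2. p(p(h(p(p(p(c))))))  →  p(p(p(p(c))))   [R1 at 1.1]

no — NF(t₁) = p(p(p(0))), NF(t₂) = p(p(p(p(c))))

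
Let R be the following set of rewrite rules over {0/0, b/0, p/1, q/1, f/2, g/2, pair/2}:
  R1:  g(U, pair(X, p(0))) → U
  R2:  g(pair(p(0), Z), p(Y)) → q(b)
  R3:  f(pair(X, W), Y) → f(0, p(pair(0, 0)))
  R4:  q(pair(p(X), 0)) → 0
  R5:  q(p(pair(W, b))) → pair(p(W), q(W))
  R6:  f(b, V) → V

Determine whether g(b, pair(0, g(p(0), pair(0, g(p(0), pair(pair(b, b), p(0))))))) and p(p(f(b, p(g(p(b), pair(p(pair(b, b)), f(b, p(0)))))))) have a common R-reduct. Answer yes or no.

no — NF(t₁) = b, NF(t₂) = p(p(p(p(b))))

Reduce t₁ = g(b, pair(0, g(p(0), pair(0, g(p(0), pair(pair(b, b), p(0))))))):
1. g(b, pair(0, g(p(0), pair(0, g(p(0), pair(pair(b, b), p(0)))))))  →  g(b, pair(0, g(p(0), pair(0, p(0)))))   [R1 at 2.2.2.2]
2. g(b, pair(0, g(p(0), pair(0, p(0)))))  →  g(b, pair(0, p(0)))   [R1 at 2.2]
3. g(b, pair(0, p(0)))  →  b   [R1 at ε]

Reduce t₂ = p(p(f(b, p(g(p(b), pair(p(pair(b, b)), f(b, p(0)))))))):
1. p(p(f(b, p(g(p(b), pair(p(pair(b, b)), f(b, p(0))))))))  →  p(p(p(g(p(b), pair(p(pair(b, b)), f(b, p(0)))))))   [R6 at 1.1]
2. p(p(p(g(p(b), pair(p(pair(b, b)), f(b, p(0)))))))  →  p(p(p(g(p(b), pair(p(pair(b, b)), p(0))))))   [R6 at 1.1.1.2.2]
3. p(p(p(g(p(b), pair(p(pair(b, b)), p(0))))))  →  p(p(p(p(b))))   [R1 at 1.1.1]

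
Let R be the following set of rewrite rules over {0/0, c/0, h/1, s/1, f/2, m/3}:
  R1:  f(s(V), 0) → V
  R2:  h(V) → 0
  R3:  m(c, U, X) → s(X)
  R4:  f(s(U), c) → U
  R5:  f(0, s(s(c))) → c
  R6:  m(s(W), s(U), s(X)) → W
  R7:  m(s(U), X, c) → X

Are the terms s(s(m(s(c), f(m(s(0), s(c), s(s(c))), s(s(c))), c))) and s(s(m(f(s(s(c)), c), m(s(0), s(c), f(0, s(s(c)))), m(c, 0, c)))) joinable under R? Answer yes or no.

Reduce t₁ = s(s(m(s(c), f(m(s(0), s(c), s(s(c))), s(s(c))), c))):
1. s(s(m(s(c), f(m(s(0), s(c), s(s(c))), s(s(c))), c)))  →  s(s(f(m(s(0), s(c), s(s(c))), s(s(c)))))   [R7 at 1.1]
2. s(s(f(m(s(0), s(c), s(s(c))), s(s(c)))))  →  s(s(f(0, s(s(c)))))   [R6 at 1.1.1]
3. s(s(f(0, s(s(c)))))  →  s(s(c))   [R5 at 1.1]

Reduce t₂ = s(s(m(f(s(s(c)), c), m(s(0), s(c), f(0, s(s(c)))), m(c, 0, c)))):
1. s(s(m(f(s(s(c)), c), m(s(0), s(c), f(0, s(s(c)))), m(c, 0, c))))  →  s(s(m(s(c), m(s(0), s(c), f(0, s(s(c)))), m(c, 0, c))))   [R4 at 1.1.1]
2. s(s(m(s(c), m(s(0), s(c), f(0, s(s(c)))), m(c, 0, c))))  →  s(s(m(s(c), m(s(0), s(c), c), m(c, 0, c))))   [R5 at 1.1.2.3]
3. s(s(m(s(c), m(s(0), s(c), c), m(c, 0, c))))  →  s(s(m(s(c), s(c), m(c, 0, c))))   [R7 at 1.1.2]
4. s(s(m(s(c), s(c), m(c, 0, c))))  →  s(s(m(s(c), s(c), s(c))))   [R3 at 1.1.3]
5. s(s(m(s(c), s(c), s(c))))  →  s(s(c))   [R6 at 1.1]

yes — NF(t₁) = s(s(c)), NF(t₂) = s(s(c))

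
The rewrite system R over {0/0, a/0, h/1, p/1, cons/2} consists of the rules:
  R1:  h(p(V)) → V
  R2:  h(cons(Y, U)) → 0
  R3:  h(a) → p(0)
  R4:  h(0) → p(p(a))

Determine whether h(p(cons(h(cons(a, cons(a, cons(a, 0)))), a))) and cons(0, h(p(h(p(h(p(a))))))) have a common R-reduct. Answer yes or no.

yes — NF(t₁) = cons(0, a), NF(t₂) = cons(0, a)

Reduce t₁ = h(p(cons(h(cons(a, cons(a, cons(a, 0)))), a))):
1. h(p(cons(h(cons(a, cons(a, cons(a, 0)))), a)))  →  cons(h(cons(a, cons(a, cons(a, 0)))), a)   [R1 at ε]
2. cons(h(cons(a, cons(a, cons(a, 0)))), a)  →  cons(0, a)   [R2 at 1]

Reduce t₂ = cons(0, h(p(h(p(h(p(a))))))):
1. cons(0, h(p(h(p(h(p(a)))))))  →  cons(0, h(p(h(p(a)))))   [R1 at 2]
2. cons(0, h(p(h(p(a)))))  →  cons(0, h(p(a)))   [R1 at 2]
3. cons(0, h(p(a)))  →  cons(0, a)   [R1 at 2]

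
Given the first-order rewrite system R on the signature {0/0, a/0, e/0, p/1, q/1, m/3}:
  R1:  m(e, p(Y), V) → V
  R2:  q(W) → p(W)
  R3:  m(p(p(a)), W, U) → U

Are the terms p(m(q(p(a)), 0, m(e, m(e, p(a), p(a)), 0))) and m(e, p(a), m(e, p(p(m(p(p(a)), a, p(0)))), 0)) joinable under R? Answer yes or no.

no — NF(t₁) = p(0), NF(t₂) = 0

Reduce t₁ = p(m(q(p(a)), 0, m(e, m(e, p(a), p(a)), 0))):
1. p(m(q(p(a)), 0, m(e, m(e, p(a), p(a)), 0)))  →  p(m(p(p(a)), 0, m(e, m(e, p(a), p(a)), 0)))   [R2 at 1.1]
2. p(m(p(p(a)), 0, m(e, m(e, p(a), p(a)), 0)))  →  p(m(e, m(e, p(a), p(a)), 0))   [R3 at 1]
3. p(m(e, m(e, p(a), p(a)), 0))  →  p(m(e, p(a), 0))   [R1 at 1.2]
4. p(m(e, p(a), 0))  →  p(0)   [R1 at 1]

Reduce t₂ = m(e, p(a), m(e, p(p(m(p(p(a)), a, p(0)))), 0)):
1. m(e, p(a), m(e, p(p(m(p(p(a)), a, p(0)))), 0))  →  m(e, p(p(m(p(p(a)), a, p(0)))), 0)   [R1 at ε]
2. m(e, p(p(m(p(p(a)), a, p(0)))), 0)  →  0   [R1 at ε]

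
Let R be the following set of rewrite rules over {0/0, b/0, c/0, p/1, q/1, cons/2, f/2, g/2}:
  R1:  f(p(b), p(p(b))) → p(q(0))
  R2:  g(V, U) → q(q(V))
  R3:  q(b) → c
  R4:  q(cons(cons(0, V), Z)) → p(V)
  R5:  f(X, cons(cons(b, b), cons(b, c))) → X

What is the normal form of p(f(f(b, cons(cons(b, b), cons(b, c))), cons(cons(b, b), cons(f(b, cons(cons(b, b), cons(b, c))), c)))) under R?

p(b)

1. p(f(f(b, cons(cons(b, b), cons(b, c))), cons(cons(b, b), cons(f(b, cons(cons(b, b), cons(b, c))), c))))  →  p(f(b, cons(cons(b, b), cons(f(b, cons(cons(b, b), cons(b, c))), c))))   [R5 at 1.1]
2. p(f(b, cons(cons(b, b), cons(f(b, cons(cons(b, b), cons(b, c))), c))))  →  p(f(b, cons(cons(b, b), cons(b, c))))   [R5 at 1.2.2.1]
3. p(f(b, cons(cons(b, b), cons(b, c))))  →  p(b)   [R5 at 1]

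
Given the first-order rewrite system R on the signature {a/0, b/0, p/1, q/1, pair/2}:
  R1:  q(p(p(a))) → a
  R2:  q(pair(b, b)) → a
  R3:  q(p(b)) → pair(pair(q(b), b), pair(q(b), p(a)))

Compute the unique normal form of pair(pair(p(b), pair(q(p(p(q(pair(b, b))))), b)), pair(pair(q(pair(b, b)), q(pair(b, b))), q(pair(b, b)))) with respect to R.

pair(pair(p(b), pair(a, b)), pair(pair(a, a), a))

1. pair(pair(p(b), pair(q(p(p(q(pair(b, b))))), b)), pair(pair(q(pair(b, b)), q(pair(b, b))), q(pair(b, b))))  →  pair(pair(p(b), pair(q(p(p(a))), b)), pair(pair(q(pair(b, b)), q(pair(b, b))), q(pair(b, b))))   [R2 at 1.2.1.1.1.1]
2. pair(pair(p(b), pair(q(p(p(a))), b)), pair(pair(q(pair(b, b)), q(pair(b, b))), q(pair(b, b))))  →  pair(pair(p(b), pair(a, b)), pair(pair(q(pair(b, b)), q(pair(b, b))), q(pair(b, b))))   [R1 at 1.2.1]
3. pair(pair(p(b), pair(a, b)), pair(pair(q(pair(b, b)), q(pair(b, b))), q(pair(b, b))))  →  pair(pair(p(b), pair(a, b)), pair(pair(a, q(pair(b, b))), q(pair(b, b))))   [R2 at 2.1.1]
4. pair(pair(p(b), pair(a, b)), pair(pair(a, q(pair(b, b))), q(pair(b, b))))  →  pair(pair(p(b), pair(a, b)), pair(pair(a, a), q(pair(b, b))))   [R2 at 2.1.2]
5. pair(pair(p(b), pair(a, b)), pair(pair(a, a), q(pair(b, b))))  →  pair(pair(p(b), pair(a, b)), pair(pair(a, a), a))   [R2 at 2.2]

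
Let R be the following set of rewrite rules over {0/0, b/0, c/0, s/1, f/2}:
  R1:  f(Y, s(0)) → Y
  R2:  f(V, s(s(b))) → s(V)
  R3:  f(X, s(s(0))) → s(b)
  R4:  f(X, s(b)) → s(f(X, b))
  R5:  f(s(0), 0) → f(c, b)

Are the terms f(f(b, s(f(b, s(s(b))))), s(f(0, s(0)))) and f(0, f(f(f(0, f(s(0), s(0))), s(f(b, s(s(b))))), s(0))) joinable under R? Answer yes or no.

no — NF(t₁) = s(b), NF(t₂) = 0

Reduce t₁ = f(f(b, s(f(b, s(s(b))))), s(f(0, s(0)))):
1. f(f(b, s(f(b, s(s(b))))), s(f(0, s(0))))  →  f(f(b, s(s(b))), s(f(0, s(0))))   [R2 at 1.2.1]
2. f(f(b, s(s(b))), s(f(0, s(0))))  →  f(s(b), s(f(0, s(0))))   [R2 at 1]
3. f(s(b), s(f(0, s(0))))  →  f(s(b), s(0))   [R1 at 2.1]
4. f(s(b), s(0))  →  s(b)   [R1 at ε]

Reduce t₂ = f(0, f(f(f(0, f(s(0), s(0))), s(f(b, s(s(b))))), s(0))):
1. f(0, f(f(f(0, f(s(0), s(0))), s(f(b, s(s(b))))), s(0)))  →  f(0, f(f(0, f(s(0), s(0))), s(f(b, s(s(b))))))   [R1 at 2]
2. f(0, f(f(0, f(s(0), s(0))), s(f(b, s(s(b))))))  →  f(0, f(f(0, s(0)), s(f(b, s(s(b))))))   [R1 at 2.1.2]
3. f(0, f(f(0, s(0)), s(f(b, s(s(b))))))  →  f(0, f(0, s(f(b, s(s(b))))))   [R1 at 2.1]
4. f(0, f(0, s(f(b, s(s(b))))))  →  f(0, f(0, s(s(b))))   [R2 at 2.2.1]
5. f(0, f(0, s(s(b))))  →  f(0, s(0))   [R2 at 2]
6. f(0, s(0))  →  0   [R1 at ε]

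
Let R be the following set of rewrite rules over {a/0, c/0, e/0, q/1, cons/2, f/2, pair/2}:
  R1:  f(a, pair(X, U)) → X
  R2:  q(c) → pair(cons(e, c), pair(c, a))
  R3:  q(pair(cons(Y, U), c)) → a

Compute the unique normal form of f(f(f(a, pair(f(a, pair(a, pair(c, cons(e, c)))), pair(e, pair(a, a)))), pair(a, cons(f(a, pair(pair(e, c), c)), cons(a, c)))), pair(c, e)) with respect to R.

1. f(f(f(a, pair(f(a, pair(a, pair(c, cons(e, c)))), pair(e, pair(a, a)))), pair(a, cons(f(a, pair(pair(e, c), c)), cons(a, c)))), pair(c, e))  →  f(f(f(a, pair(a, pair(c, cons(e, c)))), pair(a, cons(f(a, pair(pair(e, c), c)), cons(a, c)))), pair(c, e))   [R1 at 1.1]
2. f(f(f(a, pair(a, pair(c, cons(e, c)))), pair(a, cons(f(a, pair(pair(e, c), c)), cons(a, c)))), pair(c, e))  →  f(f(a, pair(a, cons(f(a, pair(pair(e, c), c)), cons(a, c)))), pair(c, e))   [R1 at 1.1]
3. f(f(a, pair(a, cons(f(a, pair(pair(e, c), c)), cons(a, c)))), pair(c, e))  →  f(a, pair(c, e))   [R1 at 1]
4. f(a, pair(c, e))  →  c   [R1 at ε]

c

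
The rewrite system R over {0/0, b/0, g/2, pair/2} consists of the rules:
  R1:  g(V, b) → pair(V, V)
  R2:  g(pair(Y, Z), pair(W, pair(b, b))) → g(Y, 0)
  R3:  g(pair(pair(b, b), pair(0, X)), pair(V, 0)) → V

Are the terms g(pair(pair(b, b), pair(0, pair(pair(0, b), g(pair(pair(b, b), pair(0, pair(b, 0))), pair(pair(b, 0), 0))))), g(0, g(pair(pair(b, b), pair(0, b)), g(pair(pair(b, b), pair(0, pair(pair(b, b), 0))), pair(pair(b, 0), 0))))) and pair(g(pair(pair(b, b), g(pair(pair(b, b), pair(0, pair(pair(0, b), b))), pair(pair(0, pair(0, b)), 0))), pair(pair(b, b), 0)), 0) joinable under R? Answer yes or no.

no — NF(t₁) = 0, NF(t₂) = pair(pair(b, b), 0)

Reduce t₁ = g(pair(pair(b, b), pair(0, pair(pair(0, b), g(pair(pair(b, b), pair(0, pair(b, 0))), pair(pair(b, 0), 0))))), g(0, g(pair(pair(b, b), pair(0, b)), g(pair(pair(b, b), pair(0, pair(pair(b, b), 0))), pair(pair(b, 0), 0))))):
1. g(pair(pair(b, b), pair(0, pair(pair(0, b), g(pair(pair(b, b), pair(0, pair(b, 0))), pair(pair(b, 0), 0))))), g(0, g(pair(pair(b, b), pair(0, b)), g(pair(pair(b, b), pair(0, pair(pair(b, b), 0))), pair(pair(b, 0), 0)))))  →  g(pair(pair(b, b), pair(0, pair(pair(0, b), pair(b, 0)))), g(0, g(pair(pair(b, b), pair(0, b)), g(pair(pair(b, b), pair(0, pair(pair(b, b), 0))), pair(pair(b, 0), 0)))))   [R3 at 1.2.2.2]
2. g(pair(pair(b, b), pair(0, pair(pair(0, b), pair(b, 0)))), g(0, g(pair(pair(b, b), pair(0, b)), g(pair(pair(b, b), pair(0, pair(pair(b, b), 0))), pair(pair(b, 0), 0)))))  →  g(pair(pair(b, b), pair(0, pair(pair(0, b), pair(b, 0)))), g(0, g(pair(pair(b, b), pair(0, b)), pair(b, 0))))   [R3 at 2.2.2]
3. g(pair(pair(b, b), pair(0, pair(pair(0, b), pair(b, 0)))), g(0, g(pair(pair(b, b), pair(0, b)), pair(b, 0))))  →  g(pair(pair(b, b), pair(0, pair(pair(0, b), pair(b, 0)))), g(0, b))   [R3 at 2.2]
4. g(pair(pair(b, b), pair(0, pair(pair(0, b), pair(b, 0)))), g(0, b))  →  g(pair(pair(b, b), pair(0, pair(pair(0, b), pair(b, 0)))), pair(0, 0))   [R1 at 2]
5. g(pair(pair(b, b), pair(0, pair(pair(0, b), pair(b, 0)))), pair(0, 0))  →  0   [R3 at ε]

Reduce t₂ = pair(g(pair(pair(b, b), g(pair(pair(b, b), pair(0, pair(pair(0, b), b))), pair(pair(0, pair(0, b)), 0))), pair(pair(b, b), 0)), 0):
1. pair(g(pair(pair(b, b), g(pair(pair(b, b), pair(0, pair(pair(0, b), b))), pair(pair(0, pair(0, b)), 0))), pair(pair(b, b), 0)), 0)  →  pair(g(pair(pair(b, b), pair(0, pair(0, b))), pair(pair(b, b), 0)), 0)   [R3 at 1.1.2]
2. pair(g(pair(pair(b, b), pair(0, pair(0, b))), pair(pair(b, b), 0)), 0)  →  pair(pair(b, b), 0)   [R3 at 1]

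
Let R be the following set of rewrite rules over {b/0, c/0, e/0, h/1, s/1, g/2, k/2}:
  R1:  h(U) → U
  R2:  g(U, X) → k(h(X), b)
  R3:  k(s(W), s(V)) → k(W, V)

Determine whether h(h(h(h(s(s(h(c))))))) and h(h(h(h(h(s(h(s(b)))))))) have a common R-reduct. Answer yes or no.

no — NF(t₁) = s(s(c)), NF(t₂) = s(s(b))

Reduce t₁ = h(h(h(h(s(s(h(c))))))):
1. h(h(h(h(s(s(h(c)))))))  →  h(h(h(s(s(h(c))))))   [R1 at ε]
2. h(h(h(s(s(h(c))))))  →  h(h(s(s(h(c)))))   [R1 at ε]
3. h(h(s(s(h(c)))))  →  h(s(s(h(c))))   [R1 at ε]
4. h(s(s(h(c))))  →  s(s(h(c)))   [R1 at ε]
5. s(s(h(c)))  →  s(s(c))   [R1 at 1.1]

Reduce t₂ = h(h(h(h(h(s(h(s(b)))))))):
1. h(h(h(h(h(s(h(s(b))))))))  →  h(h(h(h(s(h(s(b)))))))   [R1 at ε]
2. h(h(h(h(s(h(s(b)))))))  →  h(h(h(s(h(s(b))))))   [R1 at ε]
3. h(h(h(s(h(s(b))))))  →  h(h(s(h(s(b)))))   [R1 at ε]
4. h(h(s(h(s(b)))))  →  h(s(h(s(b))))   [R1 at ε]
5. h(s(h(s(b))))  →  s(h(s(b)))   [R1 at ε]
6. s(h(s(b)))  →  s(s(b))   [R1 at 1]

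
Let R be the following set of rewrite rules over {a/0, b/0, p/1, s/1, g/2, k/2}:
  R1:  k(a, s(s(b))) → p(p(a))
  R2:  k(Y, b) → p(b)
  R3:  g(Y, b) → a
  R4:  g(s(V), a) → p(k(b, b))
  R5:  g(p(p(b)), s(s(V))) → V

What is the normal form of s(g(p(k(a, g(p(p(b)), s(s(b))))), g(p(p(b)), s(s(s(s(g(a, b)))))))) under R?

1. s(g(p(k(a, g(p(p(b)), s(s(b))))), g(p(p(b)), s(s(s(s(g(a, b))))))))  →  s(g(p(k(a, b)), g(p(p(b)), s(s(s(s(g(a, b))))))))   [R5 at 1.1.1.2]
2. s(g(p(k(a, b)), g(p(p(b)), s(s(s(s(g(a, b))))))))  →  s(g(p(p(b)), g(p(p(b)), s(s(s(s(g(a, b))))))))   [R2 at 1.1.1]
3. s(g(p(p(b)), g(p(p(b)), s(s(s(s(g(a, b))))))))  →  s(g(p(p(b)), s(s(g(a, b)))))   [R5 at 1.2]
4. s(g(p(p(b)), s(s(g(a, b)))))  →  s(g(a, b))   [R5 at 1]
5. s(g(a, b))  →  s(a)   [R3 at 1]

s(a)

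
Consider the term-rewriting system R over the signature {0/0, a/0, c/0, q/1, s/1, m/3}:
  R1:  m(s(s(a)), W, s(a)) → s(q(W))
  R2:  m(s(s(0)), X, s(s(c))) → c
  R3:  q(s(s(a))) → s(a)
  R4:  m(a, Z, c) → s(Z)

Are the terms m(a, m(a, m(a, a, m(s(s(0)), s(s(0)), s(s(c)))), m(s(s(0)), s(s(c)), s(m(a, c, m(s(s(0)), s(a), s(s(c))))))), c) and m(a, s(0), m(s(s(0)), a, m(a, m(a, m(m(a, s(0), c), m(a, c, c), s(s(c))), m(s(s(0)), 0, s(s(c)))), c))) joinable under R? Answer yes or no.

Reduce t₁ = m(a, m(a, m(a, a, m(s(s(0)), s(s(0)), s(s(c)))), m(s(s(0)), s(s(c)), s(m(a, c, m(s(s(0)), s(a), s(s(c))))))), c):
1. m(a, m(a, m(a, a, m(s(s(0)), s(s(0)), s(s(c)))), m(s(s(0)), s(s(c)), s(m(a, c, m(s(s(0)), s(a), s(s(c))))))), c)  →  s(m(a, m(a, a, m(s(s(0)), s(s(0)), s(s(c)))), m(s(s(0)), s(s(c)), s(m(a, c, m(s(s(0)), s(a), s(s(c))))))))   [R4 at ε]
2. s(m(a, m(a, a, m(s(s(0)), s(s(0)), s(s(c)))), m(s(s(0)), s(s(c)), s(m(a, c, m(s(s(0)), s(a), s(s(c))))))))  →  s(m(a, m(a, a, c), m(s(s(0)), s(s(c)), s(m(a, c, m(s(s(0)), s(a), s(s(c))))))))   [R2 at 1.2.3]
3. s(m(a, m(a, a, c), m(s(s(0)), s(s(c)), s(m(a, c, m(s(s(0)), s(a), s(s(c))))))))  →  s(m(a, s(a), m(s(s(0)), s(s(c)), s(m(a, c, m(s(s(0)), s(a), s(s(c))))))))   [R4 at 1.2]
4. s(m(a, s(a), m(s(s(0)), s(s(c)), s(m(a, c, m(s(s(0)), s(a), s(s(c))))))))  →  s(m(a, s(a), m(s(s(0)), s(s(c)), s(m(a, c, c)))))   [R2 at 1.3.3.1.3]
5. s(m(a, s(a), m(s(s(0)), s(s(c)), s(m(a, c, c)))))  →  s(m(a, s(a), m(s(s(0)), s(s(c)), s(s(c)))))   [R4 at 1.3.3.1]
6. s(m(a, s(a), m(s(s(0)), s(s(c)), s(s(c)))))  →  s(m(a, s(a), c))   [R2 at 1.3]
7. s(m(a, s(a), c))  →  s(s(s(a)))   [R4 at 1]

Reduce t₂ = m(a, s(0), m(s(s(0)), a, m(a, m(a, m(m(a, s(0), c), m(a, c, c), s(s(c))), m(s(s(0)), 0, s(s(c)))), c))):
1. m(a, s(0), m(s(s(0)), a, m(a, m(a, m(m(a, s(0), c), m(a, c, c), s(s(c))), m(s(s(0)), 0, s(s(c)))), c)))  →  m(a, s(0), m(s(s(0)), a, s(m(a, m(m(a, s(0), c), m(a, c, c), s(s(c))), m(s(s(0)), 0, s(s(c)))))))   [R4 at 3.3]
2. m(a, s(0), m(s(s(0)), a, s(m(a, m(m(a, s(0), c), m(a, c, c), s(s(c))), m(s(s(0)), 0, s(s(c)))))))  →  m(a, s(0), m(s(s(0)), a, s(m(a, m(s(s(0)), m(a, c, c), s(s(c))), m(s(s(0)), 0, s(s(c)))))))   [R4 at 3.3.1.2.1]
3. m(a, s(0), m(s(s(0)), a, s(m(a, m(s(s(0)), m(a, c, c), s(s(c))), m(s(s(0)), 0, s(s(c)))))))  →  m(a, s(0), m(s(s(0)), a, s(m(a, c, m(s(s(0)), 0, s(s(c)))))))   [R2 at 3.3.1.2]
4. m(a, s(0), m(s(s(0)), a, s(m(a, c, m(s(s(0)), 0, s(s(c)))))))  →  m(a, s(0), m(s(s(0)), a, s(m(a, c, c))))   [R2 at 3.3.1.3]
5. m(a, s(0), m(s(s(0)), a, s(m(a, c, c))))  →  m(a, s(0), m(s(s(0)), a, s(s(c))))   [R4 at 3.3.1]
6. m(a, s(0), m(s(s(0)), a, s(s(c))))  →  m(a, s(0), c)   [R2 at 3]
7. m(a, s(0), c)  →  s(s(0))   [R4 at ε]

no — NF(t₁) = s(s(s(a))), NF(t₂) = s(s(0))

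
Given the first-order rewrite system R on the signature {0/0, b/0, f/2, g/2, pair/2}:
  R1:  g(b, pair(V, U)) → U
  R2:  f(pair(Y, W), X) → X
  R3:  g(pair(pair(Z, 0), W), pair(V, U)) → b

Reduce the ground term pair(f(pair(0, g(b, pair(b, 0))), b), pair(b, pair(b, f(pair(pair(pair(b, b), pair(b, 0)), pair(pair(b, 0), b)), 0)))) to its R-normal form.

pair(b, pair(b, pair(b, 0)))

1. pair(f(pair(0, g(b, pair(b, 0))), b), pair(b, pair(b, f(pair(pair(pair(b, b), pair(b, 0)), pair(pair(b, 0), b)), 0))))  →  pair(b, pair(b, pair(b, f(pair(pair(pair(b, b), pair(b, 0)), pair(pair(b, 0), b)), 0))))   [R2 at 1]
2. pair(b, pair(b, pair(b, f(pair(pair(pair(b, b), pair(b, 0)), pair(pair(b, 0), b)), 0))))  →  pair(b, pair(b, pair(b, 0)))   [R2 at 2.2.2]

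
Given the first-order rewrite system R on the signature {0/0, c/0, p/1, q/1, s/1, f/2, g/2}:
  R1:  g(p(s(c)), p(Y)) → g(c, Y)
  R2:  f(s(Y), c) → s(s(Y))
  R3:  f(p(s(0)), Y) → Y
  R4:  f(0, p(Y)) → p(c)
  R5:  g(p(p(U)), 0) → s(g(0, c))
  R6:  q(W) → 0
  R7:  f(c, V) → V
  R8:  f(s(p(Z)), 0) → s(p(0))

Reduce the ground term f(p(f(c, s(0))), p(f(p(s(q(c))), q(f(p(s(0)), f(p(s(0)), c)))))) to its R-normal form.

1. f(p(f(c, s(0))), p(f(p(s(q(c))), q(f(p(s(0)), f(p(s(0)), c))))))  →  f(p(s(0)), p(f(p(s(q(c))), q(f(p(s(0)), f(p(s(0)), c))))))   [R7 at 1.1]
2. f(p(s(0)), p(f(p(s(q(c))), q(f(p(s(0)), f(p(s(0)), c))))))  →  p(f(p(s(q(c))), q(f(p(s(0)), f(p(s(0)), c)))))   [R3 at ε]
3. p(f(p(s(q(c))), q(f(p(s(0)), f(p(s(0)), c)))))  →  p(f(p(s(0)), q(f(p(s(0)), f(p(s(0)), c)))))   [R6 at 1.1.1.1]
4. p(f(p(s(0)), q(f(p(s(0)), f(p(s(0)), c)))))  →  p(q(f(p(s(0)), f(p(s(0)), c))))   [R3 at 1]
5. p(q(f(p(s(0)), f(p(s(0)), c))))  →  p(0)   [R6 at 1]

p(0)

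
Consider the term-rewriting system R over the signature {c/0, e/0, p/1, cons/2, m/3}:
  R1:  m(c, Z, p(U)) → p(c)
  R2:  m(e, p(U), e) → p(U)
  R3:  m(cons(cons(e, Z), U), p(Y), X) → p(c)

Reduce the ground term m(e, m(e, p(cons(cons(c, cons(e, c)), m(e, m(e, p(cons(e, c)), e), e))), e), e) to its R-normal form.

p(cons(cons(c, cons(e, c)), p(cons(e, c))))

1. m(e, m(e, p(cons(cons(c, cons(e, c)), m(e, m(e, p(cons(e, c)), e), e))), e), e)  →  m(e, p(cons(cons(c, cons(e, c)), m(e, m(e, p(cons(e, c)), e), e))), e)   [R2 at 2]
2. m(e, p(cons(cons(c, cons(e, c)), m(e, m(e, p(cons(e, c)), e), e))), e)  →  p(cons(cons(c, cons(e, c)), m(e, m(e, p(cons(e, c)), e), e)))   [R2 at ε]
3. p(cons(cons(c, cons(e, c)), m(e, m(e, p(cons(e, c)), e), e)))  →  p(cons(cons(c, cons(e, c)), m(e, p(cons(e, c)), e)))   [R2 at 1.2.2]
4. p(cons(cons(c, cons(e, c)), m(e, p(cons(e, c)), e)))  →  p(cons(cons(c, cons(e, c)), p(cons(e, c))))   [R2 at 1.2]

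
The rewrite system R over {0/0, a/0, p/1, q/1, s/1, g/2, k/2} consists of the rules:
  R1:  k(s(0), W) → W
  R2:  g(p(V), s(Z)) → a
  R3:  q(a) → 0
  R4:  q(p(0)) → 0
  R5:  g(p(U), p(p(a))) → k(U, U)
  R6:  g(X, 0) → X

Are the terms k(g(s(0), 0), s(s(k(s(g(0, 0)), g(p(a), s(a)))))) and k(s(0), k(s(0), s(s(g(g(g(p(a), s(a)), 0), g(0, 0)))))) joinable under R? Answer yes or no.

Reduce t₁ = k(g(s(0), 0), s(s(k(s(g(0, 0)), g(p(a), s(a)))))):
1. k(g(s(0), 0), s(s(k(s(g(0, 0)), g(p(a), s(a))))))  →  k(s(0), s(s(k(s(g(0, 0)), g(p(a), s(a))))))   [R6 at 1]
2. k(s(0), s(s(k(s(g(0, 0)), g(p(a), s(a))))))  →  s(s(k(s(g(0, 0)), g(p(a), s(a)))))   [R1 at ε]
3. s(s(k(s(g(0, 0)), g(p(a), s(a)))))  →  s(s(k(s(0), g(p(a), s(a)))))   [R6 at 1.1.1.1]
4. s(s(k(s(0), g(p(a), s(a)))))  →  s(s(g(p(a), s(a))))   [R1 at 1.1]
5. s(s(g(p(a), s(a))))  →  s(s(a))   [R2 at 1.1]

Reduce t₂ = k(s(0), k(s(0), s(s(g(g(g(p(a), s(a)), 0), g(0, 0)))))):
1. k(s(0), k(s(0), s(s(g(g(g(p(a), s(a)), 0), g(0, 0))))))  →  k(s(0), s(s(g(g(g(p(a), s(a)), 0), g(0, 0)))))   [R1 at ε]
2. k(s(0), s(s(g(g(g(p(a), s(a)), 0), g(0, 0)))))  →  s(s(g(g(g(p(a), s(a)), 0), g(0, 0))))   [R1 at ε]
3. s(s(g(g(g(p(a), s(a)), 0), g(0, 0))))  →  s(s(g(g(p(a), s(a)), g(0, 0))))   [R6 at 1.1.1]
4. s(s(g(g(p(a), s(a)), g(0, 0))))  →  s(s(g(a, g(0, 0))))   [R2 at 1.1.1]
5. s(s(g(a, g(0, 0))))  →  s(s(g(a, 0)))   [R6 at 1.1.2]
6. s(s(g(a, 0)))  →  s(s(a))   [R6 at 1.1]

yes — NF(t₁) = s(s(a)), NF(t₂) = s(s(a))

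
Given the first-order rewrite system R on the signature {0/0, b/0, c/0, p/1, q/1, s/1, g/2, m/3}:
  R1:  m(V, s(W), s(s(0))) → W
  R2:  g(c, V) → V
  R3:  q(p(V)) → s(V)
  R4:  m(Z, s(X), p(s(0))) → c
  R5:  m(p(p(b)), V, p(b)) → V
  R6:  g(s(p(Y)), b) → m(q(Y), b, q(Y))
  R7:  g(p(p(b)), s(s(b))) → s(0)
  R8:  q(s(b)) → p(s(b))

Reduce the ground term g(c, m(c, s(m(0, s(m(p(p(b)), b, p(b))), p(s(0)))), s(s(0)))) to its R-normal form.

1. g(c, m(c, s(m(0, s(m(p(p(b)), b, p(b))), p(s(0)))), s(s(0))))  →  m(c, s(m(0, s(m(p(p(b)), b, p(b))), p(s(0)))), s(s(0)))   [R2 at ε]
2. m(c, s(m(0, s(m(p(p(b)), b, p(b))), p(s(0)))), s(s(0)))  →  m(0, s(m(p(p(b)), b, p(b))), p(s(0)))   [R1 at ε]
3. m(0, s(m(p(p(b)), b, p(b))), p(s(0)))  →  c   [R4 at ε]

c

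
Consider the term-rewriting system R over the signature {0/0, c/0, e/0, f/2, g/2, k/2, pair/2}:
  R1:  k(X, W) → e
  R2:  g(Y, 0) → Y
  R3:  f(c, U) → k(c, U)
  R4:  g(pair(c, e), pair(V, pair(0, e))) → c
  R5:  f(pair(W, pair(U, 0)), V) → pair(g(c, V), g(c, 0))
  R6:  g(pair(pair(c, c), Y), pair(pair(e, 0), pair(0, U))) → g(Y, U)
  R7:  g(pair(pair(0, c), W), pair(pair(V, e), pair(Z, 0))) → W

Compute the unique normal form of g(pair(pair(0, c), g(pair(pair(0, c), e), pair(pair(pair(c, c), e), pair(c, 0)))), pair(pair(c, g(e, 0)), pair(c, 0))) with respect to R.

e

1. g(pair(pair(0, c), g(pair(pair(0, c), e), pair(pair(pair(c, c), e), pair(c, 0)))), pair(pair(c, g(e, 0)), pair(c, 0)))  →  g(pair(pair(0, c), e), pair(pair(c, g(e, 0)), pair(c, 0)))   [R7 at 1.2]
2. g(pair(pair(0, c), e), pair(pair(c, g(e, 0)), pair(c, 0)))  →  g(pair(pair(0, c), e), pair(pair(c, e), pair(c, 0)))   [R2 at 2.1.2]
3. g(pair(pair(0, c), e), pair(pair(c, e), pair(c, 0)))  →  e   [R7 at ε]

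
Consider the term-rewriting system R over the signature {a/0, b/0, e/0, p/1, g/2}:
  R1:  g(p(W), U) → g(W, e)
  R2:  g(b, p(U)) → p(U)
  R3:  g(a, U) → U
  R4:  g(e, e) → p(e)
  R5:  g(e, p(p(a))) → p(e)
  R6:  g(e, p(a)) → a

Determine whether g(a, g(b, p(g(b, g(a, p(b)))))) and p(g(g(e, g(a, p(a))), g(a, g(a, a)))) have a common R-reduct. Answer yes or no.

no — NF(t₁) = p(p(b)), NF(t₂) = p(a)

Reduce t₁ = g(a, g(b, p(g(b, g(a, p(b)))))):
1. g(a, g(b, p(g(b, g(a, p(b))))))  →  g(b, p(g(b, g(a, p(b)))))   [R3 at ε]
2. g(b, p(g(b, g(a, p(b)))))  →  p(g(b, g(a, p(b))))   [R2 at ε]
3. p(g(b, g(a, p(b))))  →  p(g(b, p(b)))   [R3 at 1.2]
4. p(g(b, p(b)))  →  p(p(b))   [R2 at 1]

Reduce t₂ = p(g(g(e, g(a, p(a))), g(a, g(a, a)))):
1. p(g(g(e, g(a, p(a))), g(a, g(a, a))))  →  p(g(g(e, p(a)), g(a, g(a, a))))   [R3 at 1.1.2]
2. p(g(g(e, p(a)), g(a, g(a, a))))  →  p(g(a, g(a, g(a, a))))   [R6 at 1.1]
3. p(g(a, g(a, g(a, a))))  →  p(g(a, g(a, a)))   [R3 at 1]
4. p(g(a, g(a, a)))  →  p(g(a, a))   [R3 at 1]
5. p(g(a, a))  →  p(a)   [R3 at 1]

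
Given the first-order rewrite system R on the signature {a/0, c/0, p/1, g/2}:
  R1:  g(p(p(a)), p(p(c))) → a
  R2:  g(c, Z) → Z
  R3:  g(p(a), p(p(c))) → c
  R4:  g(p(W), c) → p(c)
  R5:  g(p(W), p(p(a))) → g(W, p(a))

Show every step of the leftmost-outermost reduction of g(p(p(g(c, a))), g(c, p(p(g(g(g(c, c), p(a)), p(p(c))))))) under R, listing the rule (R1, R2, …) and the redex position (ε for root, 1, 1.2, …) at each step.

1. g(p(p(g(c, a))), g(c, p(p(g(g(g(c, c), p(a)), p(p(c)))))))  →  g(p(p(a)), g(c, p(p(g(g(g(c, c), p(a)), p(p(c)))))))   [R2 at 1.1.1]
2. g(p(p(a)), g(c, p(p(g(g(g(c, c), p(a)), p(p(c)))))))  →  g(p(p(a)), p(p(g(g(g(c, c), p(a)), p(p(c))))))   [R2 at 2]
3. g(p(p(a)), p(p(g(g(g(c, c), p(a)), p(p(c))))))  →  g(p(p(a)), p(p(g(g(c, p(a)), p(p(c))))))   [R2 at 2.1.1.1.1]
4. g(p(p(a)), p(p(g(g(c, p(a)), p(p(c))))))  →  g(p(p(a)), p(p(g(p(a), p(p(c))))))   [R2 at 2.1.1.1]
5. g(p(p(a)), p(p(g(p(a), p(p(c))))))  →  g(p(p(a)), p(p(c)))   [R3 at 2.1.1]
6. g(p(p(a)), p(p(c)))  →  a   [R1 at ε]

a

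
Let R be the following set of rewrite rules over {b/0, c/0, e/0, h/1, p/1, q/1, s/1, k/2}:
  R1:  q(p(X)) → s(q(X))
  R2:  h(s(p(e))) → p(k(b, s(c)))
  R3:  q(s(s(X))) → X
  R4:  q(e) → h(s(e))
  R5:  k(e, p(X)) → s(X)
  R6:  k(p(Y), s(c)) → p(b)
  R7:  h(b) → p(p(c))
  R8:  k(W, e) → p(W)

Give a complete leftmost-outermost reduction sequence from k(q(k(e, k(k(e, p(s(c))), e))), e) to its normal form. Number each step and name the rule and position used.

p(s(c))

1. k(q(k(e, k(k(e, p(s(c))), e))), e)  →  p(q(k(e, k(k(e, p(s(c))), e))))   [R8 at ε]
2. p(q(k(e, k(k(e, p(s(c))), e))))  →  p(q(k(e, p(k(e, p(s(c)))))))   [R8 at 1.1.2]
3. p(q(k(e, p(k(e, p(s(c)))))))  →  p(q(s(k(e, p(s(c))))))   [R5 at 1.1]
4. p(q(s(k(e, p(s(c))))))  →  p(q(s(s(s(c)))))   [R5 at 1.1.1]
5. p(q(s(s(s(c)))))  →  p(s(c))   [R3 at 1]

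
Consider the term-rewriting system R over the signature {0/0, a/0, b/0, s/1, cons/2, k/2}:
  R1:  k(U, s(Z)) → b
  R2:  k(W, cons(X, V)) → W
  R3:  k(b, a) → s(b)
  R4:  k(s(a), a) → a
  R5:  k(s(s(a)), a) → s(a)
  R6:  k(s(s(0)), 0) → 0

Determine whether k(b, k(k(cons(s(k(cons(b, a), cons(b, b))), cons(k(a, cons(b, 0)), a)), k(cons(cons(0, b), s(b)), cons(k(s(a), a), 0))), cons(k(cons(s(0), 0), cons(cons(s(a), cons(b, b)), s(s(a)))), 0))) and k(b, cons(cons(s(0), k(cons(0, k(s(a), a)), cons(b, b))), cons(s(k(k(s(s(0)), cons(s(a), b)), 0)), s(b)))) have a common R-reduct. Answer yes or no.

yes — NF(t₁) = b, NF(t₂) = b

Reduce t₁ = k(b, k(k(cons(s(k(cons(b, a), cons(b, b))), cons(k(a, cons(b, 0)), a)), k(cons(cons(0, b), s(b)), cons(k(s(a), a), 0))), cons(k(cons(s(0), 0), cons(cons(s(a), cons(b, b)), s(s(a)))), 0))):
1. k(b, k(k(cons(s(k(cons(b, a), cons(b, b))), cons(k(a, cons(b, 0)), a)), k(cons(cons(0, b), s(b)), cons(k(s(a), a), 0))), cons(k(cons(s(0), 0), cons(cons(s(a), cons(b, b)), s(s(a)))), 0)))  →  k(b, k(cons(s(k(cons(b, a), cons(b, b))), cons(k(a, cons(b, 0)), a)), k(cons(cons(0, b), s(b)), cons(k(s(a), a), 0))))   [R2 at 2]
2. k(b, k(cons(s(k(cons(b, a), cons(b, b))), cons(k(a, cons(b, 0)), a)), k(cons(cons(0, b), s(b)), cons(k(s(a), a), 0))))  →  k(b, k(cons(s(cons(b, a)), cons(k(a, cons(b, 0)), a)), k(cons(cons(0, b), s(b)), cons(k(s(a), a), 0))))   [R2 at 2.1.1.1]
3. k(b, k(cons(s(cons(b, a)), cons(k(a, cons(b, 0)), a)), k(cons(cons(0, b), s(b)), cons(k(s(a), a), 0))))  →  k(b, k(cons(s(cons(b, a)), cons(a, a)), k(cons(cons(0, b), s(b)), cons(k(s(a), a), 0))))   [R2 at 2.1.2.1]
4. k(b, k(cons(s(cons(b, a)), cons(a, a)), k(cons(cons(0, b), s(b)), cons(k(s(a), a), 0))))  →  k(b, k(cons(s(cons(b, a)), cons(a, a)), cons(cons(0, b), s(b))))   [R2 at 2.2]
5. k(b, k(cons(s(cons(b, a)), cons(a, a)), cons(cons(0, b), s(b))))  →  k(b, cons(s(cons(b, a)), cons(a, a)))   [R2 at 2]
6. k(b, cons(s(cons(b, a)), cons(a, a)))  →  b   [R2 at ε]

Reduce t₂ = k(b, cons(cons(s(0), k(cons(0, k(s(a), a)), cons(b, b))), cons(s(k(k(s(s(0)), cons(s(a), b)), 0)), s(b)))):
1. k(b, cons(cons(s(0), k(cons(0, k(s(a), a)), cons(b, b))), cons(s(k(k(s(s(0)), cons(s(a), b)), 0)), s(b))))  →  b   [R2 at ε]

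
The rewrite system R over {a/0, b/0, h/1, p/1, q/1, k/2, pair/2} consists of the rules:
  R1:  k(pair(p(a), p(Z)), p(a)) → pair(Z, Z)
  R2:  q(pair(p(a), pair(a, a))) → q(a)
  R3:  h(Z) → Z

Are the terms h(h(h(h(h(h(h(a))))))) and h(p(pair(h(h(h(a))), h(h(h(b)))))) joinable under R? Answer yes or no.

Reduce t₁ = h(h(h(h(h(h(h(a))))))):
1. h(h(h(h(h(h(h(a)))))))  →  h(h(h(h(h(h(a))))))   [R3 at ε]
2. h(h(h(h(h(h(a))))))  →  h(h(h(h(h(a)))))   [R3 at ε]
3. h(h(h(h(h(a)))))  →  h(h(h(h(a))))   [R3 at ε]
4. h(h(h(h(a))))  →  h(h(h(a)))   [R3 at ε]
5. h(h(h(a)))  →  h(h(a))   [R3 at ε]
6. h(h(a))  →  h(a)   [R3 at ε]
7. h(a)  →  a   [R3 at ε]

Reduce t₂ = h(p(pair(h(h(h(a))), h(h(h(b)))))):
1. h(p(pair(h(h(h(a))), h(h(h(b))))))  →  p(pair(h(h(h(a))), h(h(h(b)))))   [R3 at ε]
2. p(pair(h(h(h(a))), h(h(h(b)))))  →  p(pair(h(h(a)), h(h(h(b)))))   [R3 at 1.1]
3. p(pair(h(h(a)), h(h(h(b)))))  →  p(pair(h(a), h(h(h(b)))))   [R3 at 1.1]
4. p(pair(h(a), h(h(h(b)))))  →  p(pair(a, h(h(h(b)))))   [R3 at 1.1]
5. p(pair(a, h(h(h(b)))))  →  p(pair(a, h(h(b))))   [R3 at 1.2]
6. p(pair(a, h(h(b))))  →  p(pair(a, h(b)))   [R3 at 1.2]
7. p(pair(a, h(b)))  →  p(pair(a, b))   [R3 at 1.2]

no — NF(t₁) = a, NF(t₂) = p(pair(a, b))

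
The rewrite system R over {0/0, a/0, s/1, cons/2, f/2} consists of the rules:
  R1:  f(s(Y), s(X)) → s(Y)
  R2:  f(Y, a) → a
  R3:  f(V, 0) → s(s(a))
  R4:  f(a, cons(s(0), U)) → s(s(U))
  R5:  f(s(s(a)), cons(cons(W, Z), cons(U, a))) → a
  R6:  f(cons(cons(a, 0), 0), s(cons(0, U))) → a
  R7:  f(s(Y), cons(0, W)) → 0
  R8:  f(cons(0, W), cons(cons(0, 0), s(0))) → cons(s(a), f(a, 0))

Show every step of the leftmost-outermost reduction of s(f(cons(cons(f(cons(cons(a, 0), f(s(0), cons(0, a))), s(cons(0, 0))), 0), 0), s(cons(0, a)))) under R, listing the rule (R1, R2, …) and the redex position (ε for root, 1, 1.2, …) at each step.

s(a)

1. s(f(cons(cons(f(cons(cons(a, 0), f(s(0), cons(0, a))), s(cons(0, 0))), 0), 0), s(cons(0, a))))  →  s(f(cons(cons(f(cons(cons(a, 0), 0), s(cons(0, 0))), 0), 0), s(cons(0, a))))   [R7 at 1.1.1.1.1.2]
2. s(f(cons(cons(f(cons(cons(a, 0), 0), s(cons(0, 0))), 0), 0), s(cons(0, a))))  →  s(f(cons(cons(a, 0), 0), s(cons(0, a))))   [R6 at 1.1.1.1]
3. s(f(cons(cons(a, 0), 0), s(cons(0, a))))  →  s(a)   [R6 at 1]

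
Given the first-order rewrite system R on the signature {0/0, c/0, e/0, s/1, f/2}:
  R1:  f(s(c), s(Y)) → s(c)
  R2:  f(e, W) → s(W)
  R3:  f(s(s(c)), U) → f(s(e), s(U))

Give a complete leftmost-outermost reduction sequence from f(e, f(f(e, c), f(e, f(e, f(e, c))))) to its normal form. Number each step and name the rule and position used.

1. f(e, f(f(e, c), f(e, f(e, f(e, c)))))  →  s(f(f(e, c), f(e, f(e, f(e, c)))))   [R2 at ε]
2. s(f(f(e, c), f(e, f(e, f(e, c)))))  →  s(f(s(c), f(e, f(e, f(e, c)))))   [R2 at 1.1]
3. s(f(s(c), f(e, f(e, f(e, c)))))  →  s(f(s(c), s(f(e, f(e, c)))))   [R2 at 1.2]
4. s(f(s(c), s(f(e, f(e, c)))))  →  s(s(c))   [R1 at 1]

s(s(c))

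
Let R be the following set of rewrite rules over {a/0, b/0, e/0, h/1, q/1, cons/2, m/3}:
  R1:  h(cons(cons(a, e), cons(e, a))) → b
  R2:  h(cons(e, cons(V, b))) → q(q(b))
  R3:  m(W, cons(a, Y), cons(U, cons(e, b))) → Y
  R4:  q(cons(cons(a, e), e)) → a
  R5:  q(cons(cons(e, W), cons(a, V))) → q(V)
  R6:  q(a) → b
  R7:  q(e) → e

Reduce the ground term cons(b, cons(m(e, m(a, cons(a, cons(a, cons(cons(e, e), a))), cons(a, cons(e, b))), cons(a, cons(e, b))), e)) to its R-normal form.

1. cons(b, cons(m(e, m(a, cons(a, cons(a, cons(cons(e, e), a))), cons(a, cons(e, b))), cons(a, cons(e, b))), e))  →  cons(b, cons(m(e, cons(a, cons(cons(e, e), a)), cons(a, cons(e, b))), e))   [R3 at 2.1.2]
2. cons(b, cons(m(e, cons(a, cons(cons(e, e), a)), cons(a, cons(e, b))), e))  →  cons(b, cons(cons(cons(e, e), a), e))   [R3 at 2.1]

cons(b, cons(cons(cons(e, e), a), e))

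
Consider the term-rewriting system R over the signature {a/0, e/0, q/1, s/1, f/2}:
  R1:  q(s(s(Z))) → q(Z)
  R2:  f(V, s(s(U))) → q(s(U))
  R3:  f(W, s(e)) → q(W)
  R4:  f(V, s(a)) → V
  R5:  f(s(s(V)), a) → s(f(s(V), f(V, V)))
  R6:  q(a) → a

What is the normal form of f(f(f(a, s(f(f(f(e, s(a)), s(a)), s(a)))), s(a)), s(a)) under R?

1. f(f(f(a, s(f(f(f(e, s(a)), s(a)), s(a)))), s(a)), s(a))  →  f(f(a, s(f(f(f(e, s(a)), s(a)), s(a)))), s(a))   [R4 at ε]
2. f(f(a, s(f(f(f(e, s(a)), s(a)), s(a)))), s(a))  →  f(a, s(f(f(f(e, s(a)), s(a)), s(a))))   [R4 at ε]
3. f(a, s(f(f(f(e, s(a)), s(a)), s(a))))  →  f(a, s(f(f(e, s(a)), s(a))))   [R4 at 2.1]
4. f(a, s(f(f(e, s(a)), s(a))))  →  f(a, s(f(e, s(a))))   [R4 at 2.1]
5. f(a, s(f(e, s(a))))  →  f(a, s(e))   [R4 at 2.1]
6. f(a, s(e))  →  q(a)   [R3 at ε]
7. q(a)  →  a   [R6 at ε]

a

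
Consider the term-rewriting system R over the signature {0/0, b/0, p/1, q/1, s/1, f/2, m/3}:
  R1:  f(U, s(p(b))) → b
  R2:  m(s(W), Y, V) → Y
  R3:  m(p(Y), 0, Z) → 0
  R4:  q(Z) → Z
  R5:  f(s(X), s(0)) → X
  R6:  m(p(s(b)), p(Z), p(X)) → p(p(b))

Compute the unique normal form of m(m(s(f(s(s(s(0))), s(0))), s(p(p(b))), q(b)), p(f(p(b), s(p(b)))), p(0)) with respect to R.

1. m(m(s(f(s(s(s(0))), s(0))), s(p(p(b))), q(b)), p(f(p(b), s(p(b)))), p(0))  →  m(s(p(p(b))), p(f(p(b), s(p(b)))), p(0))   [R2 at 1]
2. m(s(p(p(b))), p(f(p(b), s(p(b)))), p(0))  →  p(f(p(b), s(p(b))))   [R2 at ε]
3. p(f(p(b), s(p(b))))  →  p(b)   [R1 at 1]

p(b)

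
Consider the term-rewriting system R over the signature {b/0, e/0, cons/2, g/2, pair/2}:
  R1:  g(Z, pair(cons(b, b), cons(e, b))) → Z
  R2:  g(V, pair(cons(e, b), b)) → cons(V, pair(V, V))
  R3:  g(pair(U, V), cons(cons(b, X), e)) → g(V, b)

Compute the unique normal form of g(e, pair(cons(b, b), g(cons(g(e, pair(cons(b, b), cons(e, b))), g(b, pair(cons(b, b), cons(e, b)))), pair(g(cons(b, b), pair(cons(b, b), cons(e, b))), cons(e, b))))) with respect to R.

e

1. g(e, pair(cons(b, b), g(cons(g(e, pair(cons(b, b), cons(e, b))), g(b, pair(cons(b, b), cons(e, b)))), pair(g(cons(b, b), pair(cons(b, b), cons(e, b))), cons(e, b)))))  →  g(e, pair(cons(b, b), g(cons(e, g(b, pair(cons(b, b), cons(e, b)))), pair(g(cons(b, b), pair(cons(b, b), cons(e, b))), cons(e, b)))))   [R1 at 2.2.1.1]
2. g(e, pair(cons(b, b), g(cons(e, g(b, pair(cons(b, b), cons(e, b)))), pair(g(cons(b, b), pair(cons(b, b), cons(e, b))), cons(e, b)))))  →  g(e, pair(cons(b, b), g(cons(e, b), pair(g(cons(b, b), pair(cons(b, b), cons(e, b))), cons(e, b)))))   [R1 at 2.2.1.2]
3. g(e, pair(cons(b, b), g(cons(e, b), pair(g(cons(b, b), pair(cons(b, b), cons(e, b))), cons(e, b)))))  →  g(e, pair(cons(b, b), g(cons(e, b), pair(cons(b, b), cons(e, b)))))   [R1 at 2.2.2.1]
4. g(e, pair(cons(b, b), g(cons(e, b), pair(cons(b, b), cons(e, b)))))  →  g(e, pair(cons(b, b), cons(e, b)))   [R1 at 2.2]
5. g(e, pair(cons(b, b), cons(e, b)))  →  e   [R1 at ε]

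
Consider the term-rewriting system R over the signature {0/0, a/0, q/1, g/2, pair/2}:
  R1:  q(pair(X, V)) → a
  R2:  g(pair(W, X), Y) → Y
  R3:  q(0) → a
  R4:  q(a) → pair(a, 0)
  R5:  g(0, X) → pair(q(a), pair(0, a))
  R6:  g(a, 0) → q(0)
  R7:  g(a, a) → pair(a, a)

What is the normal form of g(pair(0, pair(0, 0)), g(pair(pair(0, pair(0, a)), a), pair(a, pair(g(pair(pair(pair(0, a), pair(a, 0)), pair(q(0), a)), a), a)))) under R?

pair(a, pair(a, a))

1. g(pair(0, pair(0, 0)), g(pair(pair(0, pair(0, a)), a), pair(a, pair(g(pair(pair(pair(0, a), pair(a, 0)), pair(q(0), a)), a), a))))  →  g(pair(pair(0, pair(0, a)), a), pair(a, pair(g(pair(pair(pair(0, a), pair(a, 0)), pair(q(0), a)), a), a)))   [R2 at ε]
2. g(pair(pair(0, pair(0, a)), a), pair(a, pair(g(pair(pair(pair(0, a), pair(a, 0)), pair(q(0), a)), a), a)))  →  pair(a, pair(g(pair(pair(pair(0, a), pair(a, 0)), pair(q(0), a)), a), a))   [R2 at ε]
3. pair(a, pair(g(pair(pair(pair(0, a), pair(a, 0)), pair(q(0), a)), a), a))  →  pair(a, pair(a, a))   [R2 at 2.1]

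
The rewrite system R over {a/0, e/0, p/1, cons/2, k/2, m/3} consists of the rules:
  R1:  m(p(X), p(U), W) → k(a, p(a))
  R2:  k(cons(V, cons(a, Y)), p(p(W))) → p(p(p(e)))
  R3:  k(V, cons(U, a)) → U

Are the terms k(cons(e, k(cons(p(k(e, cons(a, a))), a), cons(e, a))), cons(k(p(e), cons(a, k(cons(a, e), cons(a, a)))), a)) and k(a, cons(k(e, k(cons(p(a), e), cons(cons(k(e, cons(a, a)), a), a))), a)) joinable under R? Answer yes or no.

Reduce t₁ = k(cons(e, k(cons(p(k(e, cons(a, a))), a), cons(e, a))), cons(k(p(e), cons(a, k(cons(a, e), cons(a, a)))), a)):
1. k(cons(e, k(cons(p(k(e, cons(a, a))), a), cons(e, a))), cons(k(p(e), cons(a, k(cons(a, e), cons(a, a)))), a))  →  k(p(e), cons(a, k(cons(a, e), cons(a, a))))   [R3 at ε]
2. k(p(e), cons(a, k(cons(a, e), cons(a, a))))  →  k(p(e), cons(a, a))   [R3 at 2.2]
3. k(p(e), cons(a, a))  →  a   [R3 at ε]

Reduce t₂ = k(a, cons(k(e, k(cons(p(a), e), cons(cons(k(e, cons(a, a)), a), a))), a)):
1. k(a, cons(k(e, k(cons(p(a), e), cons(cons(k(e, cons(a, a)), a), a))), a))  →  k(e, k(cons(p(a), e), cons(cons(k(e, cons(a, a)), a), a)))   [R3 at ε]
2. k(e, k(cons(p(a), e), cons(cons(k(e, cons(a, a)), a), a)))  →  k(e, cons(k(e, cons(a, a)), a))   [R3 at 2]
3. k(e, cons(k(e, cons(a, a)), a))  →  k(e, cons(a, a))   [R3 at ε]
4. k(e, cons(a, a))  →  a   [R3 at ε]

yes — NF(t₁) = a, NF(t₂) = a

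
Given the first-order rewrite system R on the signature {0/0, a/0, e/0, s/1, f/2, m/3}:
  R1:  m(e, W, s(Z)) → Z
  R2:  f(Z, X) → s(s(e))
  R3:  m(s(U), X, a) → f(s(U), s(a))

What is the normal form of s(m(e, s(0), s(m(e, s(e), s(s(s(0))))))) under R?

s(s(s(0)))

1. s(m(e, s(0), s(m(e, s(e), s(s(s(0)))))))  →  s(m(e, s(e), s(s(s(0)))))   [R1 at 1]
2. s(m(e, s(e), s(s(s(0)))))  →  s(s(s(0)))   [R1 at 1]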